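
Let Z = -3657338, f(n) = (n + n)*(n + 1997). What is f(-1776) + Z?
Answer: -4442330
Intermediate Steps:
f(n) = 2*n*(1997 + n) (f(n) = (2*n)*(1997 + n) = 2*n*(1997 + n))
f(-1776) + Z = 2*(-1776)*(1997 - 1776) - 3657338 = 2*(-1776)*221 - 3657338 = -784992 - 3657338 = -4442330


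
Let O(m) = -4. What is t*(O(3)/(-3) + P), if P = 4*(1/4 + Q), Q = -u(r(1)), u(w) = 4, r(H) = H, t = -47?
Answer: 1927/3 ≈ 642.33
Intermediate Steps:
Q = -4 (Q = -1*4 = -4)
P = -15 (P = 4*(1/4 - 4) = 4*(-15/4) = -15)
t*(O(3)/(-3) + P) = -47*(-4/(-3) - 15) = -47*(-4*(-1/3) - 15) = -47*(4/3 - 15) = -47*(-41/3) = 1927/3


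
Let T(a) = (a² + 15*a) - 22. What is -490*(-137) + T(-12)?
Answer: 67072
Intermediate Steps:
T(a) = -22 + a² + 15*a
-490*(-137) + T(-12) = -490*(-137) + (-22 + (-12)² + 15*(-12)) = 67130 + (-22 + 144 - 180) = 67130 - 58 = 67072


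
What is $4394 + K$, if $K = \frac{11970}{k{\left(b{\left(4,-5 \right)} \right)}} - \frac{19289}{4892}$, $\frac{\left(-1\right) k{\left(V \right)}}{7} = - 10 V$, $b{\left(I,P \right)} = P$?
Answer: $\frac{106544263}{24460} \approx 4355.9$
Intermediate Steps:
$k{\left(V \right)} = 70 V$ ($k{\left(V \right)} = - 7 \left(- 10 V\right) = 70 V$)
$K = - \frac{932977}{24460}$ ($K = \frac{11970}{70 \left(-5\right)} - \frac{19289}{4892} = \frac{11970}{-350} - \frac{19289}{4892} = 11970 \left(- \frac{1}{350}\right) - \frac{19289}{4892} = - \frac{171}{5} - \frac{19289}{4892} = - \frac{932977}{24460} \approx -38.143$)
$4394 + K = 4394 - \frac{932977}{24460} = \frac{106544263}{24460}$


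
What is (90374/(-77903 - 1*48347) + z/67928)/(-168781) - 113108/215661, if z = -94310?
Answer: -40928589543264209977/78039664504421077500 ≈ -0.52446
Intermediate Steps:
(90374/(-77903 - 1*48347) + z/67928)/(-168781) - 113108/215661 = (90374/(-77903 - 1*48347) - 94310/67928)/(-168781) - 113108/215661 = (90374/(-77903 - 48347) - 94310*1/67928)*(-1/168781) - 113108*1/215661 = (90374/(-126250) - 47155/33964)*(-1/168781) - 113108/215661 = (90374*(-1/126250) - 47155/33964)*(-1/168781) - 113108/215661 = (-45187/63125 - 47155/33964)*(-1/168781) - 113108/215661 = -4511390643/2143977500*(-1/168781) - 113108/215661 = 4511390643/361862666427500 - 113108/215661 = -40928589543264209977/78039664504421077500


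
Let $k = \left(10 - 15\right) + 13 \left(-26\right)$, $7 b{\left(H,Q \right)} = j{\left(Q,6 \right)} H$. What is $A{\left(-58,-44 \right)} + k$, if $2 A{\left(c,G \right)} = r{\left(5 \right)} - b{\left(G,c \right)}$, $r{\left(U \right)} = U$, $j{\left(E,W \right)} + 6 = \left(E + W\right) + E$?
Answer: $- \frac{9871}{14} \approx -705.07$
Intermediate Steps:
$j{\left(E,W \right)} = -6 + W + 2 E$ ($j{\left(E,W \right)} = -6 + \left(\left(E + W\right) + E\right) = -6 + \left(W + 2 E\right) = -6 + W + 2 E$)
$b{\left(H,Q \right)} = \frac{2 H Q}{7}$ ($b{\left(H,Q \right)} = \frac{\left(-6 + 6 + 2 Q\right) H}{7} = \frac{2 Q H}{7} = \frac{2 H Q}{7}$)
$A{\left(c,G \right)} = \frac{5}{2} - \frac{G c}{7}$ ($A{\left(c,G \right)} = \frac{5 - \frac{2 G c}{7}}{2} = \frac{5}{2} - \frac{G c}{7}$)
$k = -343$ ($k = -5 - 338 = -343$)
$A{\left(-58,-44 \right)} + k = \left(\frac{5}{2} - \left(- \frac{44}{7}\right) \left(-58\right)\right) - 343 = \left(\frac{5}{2} - \frac{2552}{7}\right) - 343 = - \frac{5069}{14} - 343 = - \frac{9871}{14}$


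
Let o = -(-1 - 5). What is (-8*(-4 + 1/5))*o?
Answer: 912/5 ≈ 182.40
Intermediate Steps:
o = 6 (o = -1*(-6) = 6)
(-8*(-4 + 1/5))*o = -8*(-4 + 1/5)*6 = -8*(-4 + ⅕)*6 = -8*(-19/5)*6 = (152/5)*6 = 912/5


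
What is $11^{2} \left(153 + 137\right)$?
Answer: $35090$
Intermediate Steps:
$11^{2} \left(153 + 137\right) = 121 \cdot 290 = 35090$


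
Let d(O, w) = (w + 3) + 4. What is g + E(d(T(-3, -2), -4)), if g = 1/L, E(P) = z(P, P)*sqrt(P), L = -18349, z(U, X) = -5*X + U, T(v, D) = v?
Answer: -1/18349 - 12*sqrt(3) ≈ -20.785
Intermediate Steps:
d(O, w) = 7 + w (d(O, w) = (3 + w) + 4 = 7 + w)
z(U, X) = U - 5*X
E(P) = -4*P**(3/2) (E(P) = (P - 5*P)*sqrt(P) = (-4*P)*sqrt(P) = -4*P**(3/2))
g = -1/18349 (g = 1/(-18349) = -1/18349 ≈ -5.4499e-5)
g + E(d(T(-3, -2), -4)) = -1/18349 - 4*(7 - 4)**(3/2) = -1/18349 - 12*sqrt(3)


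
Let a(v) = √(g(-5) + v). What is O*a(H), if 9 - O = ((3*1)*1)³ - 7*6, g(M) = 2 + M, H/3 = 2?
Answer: 24*√3 ≈ 41.569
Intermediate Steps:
H = 6 (H = 3*2 = 6)
a(v) = √(-3 + v) (a(v) = √((2 - 5) + v) = √(-3 + v))
O = 24 (O = 9 - (((3*1)*1)³ - 7*6) = 9 - ((3*1)³ - 42) = 9 - (3³ - 42) = 9 - (27 - 42) = 9 - 1*(-15) = 9 + 15 = 24)
O*a(H) = 24*√(-3 + 6) = 24*√3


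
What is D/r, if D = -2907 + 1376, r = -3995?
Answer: 1531/3995 ≈ 0.38323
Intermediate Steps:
D = -1531
D/r = -1531/(-3995) = -1531*(-1/3995) = 1531/3995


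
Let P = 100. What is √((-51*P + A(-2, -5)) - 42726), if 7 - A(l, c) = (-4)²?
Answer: 3*I*√5315 ≈ 218.71*I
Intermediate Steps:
A(l, c) = -9 (A(l, c) = 7 - 1*(-4)² = 7 - 1*16 = 7 - 16 = -9)
√((-51*P + A(-2, -5)) - 42726) = √((-51*100 - 9) - 42726) = √((-5100 - 9) - 42726) = √(-5109 - 42726) = √(-47835) = 3*I*√5315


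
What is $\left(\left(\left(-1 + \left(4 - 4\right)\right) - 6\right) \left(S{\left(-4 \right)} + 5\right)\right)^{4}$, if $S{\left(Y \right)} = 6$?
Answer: $35153041$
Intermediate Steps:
$\left(\left(\left(-1 + \left(4 - 4\right)\right) - 6\right) \left(S{\left(-4 \right)} + 5\right)\right)^{4} = \left(\left(\left(-1 + \left(4 - 4\right)\right) - 6\right) \left(6 + 5\right)\right)^{4} = \left(\left(\left(-1 + \left(4 - 4\right)\right) - 6\right) 11\right)^{4} = \left(\left(\left(-1 + 0\right) - 6\right) 11\right)^{4} = \left(\left(-1 - 6\right) 11\right)^{4} = \left(\left(-7\right) 11\right)^{4} = \left(-77\right)^{4} = 35153041$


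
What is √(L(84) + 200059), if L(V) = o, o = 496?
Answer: √200555 ≈ 447.83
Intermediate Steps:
L(V) = 496
√(L(84) + 200059) = √(496 + 200059) = √200555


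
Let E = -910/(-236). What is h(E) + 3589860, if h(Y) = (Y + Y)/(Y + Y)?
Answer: 3589861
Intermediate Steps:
E = 455/118 (E = -910*(-1/236) = 455/118 ≈ 3.8559)
h(Y) = 1 (h(Y) = (2*Y)/((2*Y)) = (2*Y)*(1/(2*Y)) = 1)
h(E) + 3589860 = 1 + 3589860 = 3589861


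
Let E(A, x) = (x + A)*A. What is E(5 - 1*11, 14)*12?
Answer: -576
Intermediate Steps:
E(A, x) = A*(A + x) (E(A, x) = (A + x)*A = A*(A + x))
E(5 - 1*11, 14)*12 = ((5 - 1*11)*((5 - 1*11) + 14))*12 = ((5 - 11)*((5 - 11) + 14))*12 = -6*(-6 + 14)*12 = -6*8*12 = -48*12 = -576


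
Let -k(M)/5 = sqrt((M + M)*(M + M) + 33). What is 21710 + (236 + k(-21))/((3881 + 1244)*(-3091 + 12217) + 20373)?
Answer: 1015835280566/46791123 - 5*sqrt(1797)/46791123 ≈ 21710.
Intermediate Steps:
k(M) = -5*sqrt(33 + 4*M**2) (k(M) = -5*sqrt((M + M)*(M + M) + 33) = -5*sqrt((2*M)*(2*M) + 33) = -5*sqrt(4*M**2 + 33) = -5*sqrt(33 + 4*M**2))
21710 + (236 + k(-21))/((3881 + 1244)*(-3091 + 12217) + 20373) = 21710 + (236 - 5*sqrt(33 + 4*(-21)**2))/((3881 + 1244)*(-3091 + 12217) + 20373) = 21710 + (236 - 5*sqrt(33 + 4*441))/(5125*9126 + 20373) = 21710 + (236 - 5*sqrt(33 + 1764))/(46770750 + 20373) = 21710 + (236 - 5*sqrt(1797))/46791123 = 21710 + (236 - 5*sqrt(1797))*(1/46791123) = 21710 + (236/46791123 - 5*sqrt(1797)/46791123) = 1015835280566/46791123 - 5*sqrt(1797)/46791123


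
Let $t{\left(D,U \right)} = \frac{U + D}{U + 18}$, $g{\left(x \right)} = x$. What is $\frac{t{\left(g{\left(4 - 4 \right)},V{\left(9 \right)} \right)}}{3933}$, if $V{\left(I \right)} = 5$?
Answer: $\frac{5}{90459} \approx 5.5274 \cdot 10^{-5}$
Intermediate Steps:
$t{\left(D,U \right)} = \frac{D + U}{18 + U}$
$\frac{t{\left(g{\left(4 - 4 \right)},V{\left(9 \right)} \right)}}{3933} = \frac{\frac{1}{18 + 5} \left(\left(4 - 4\right) + 5\right)}{3933} = \frac{\left(4 - 4\right) + 5}{23} \cdot \frac{1}{3933} = \frac{0 + 5}{23} \cdot \frac{1}{3933} = \frac{1}{23} \cdot 5 \cdot \frac{1}{3933} = \frac{5}{23} \cdot \frac{1}{3933} = \frac{5}{90459}$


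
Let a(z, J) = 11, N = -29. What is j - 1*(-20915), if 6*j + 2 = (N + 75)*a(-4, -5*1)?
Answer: 20999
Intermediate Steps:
j = 84 (j = -⅓ + ((-29 + 75)*11)/6 = -⅓ + (46*11)/6 = -⅓ + (⅙)*506 = -⅓ + 253/3 = 84)
j - 1*(-20915) = 84 - 1*(-20915) = 84 + 20915 = 20999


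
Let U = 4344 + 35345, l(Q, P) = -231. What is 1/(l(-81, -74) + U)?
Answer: 1/39458 ≈ 2.5343e-5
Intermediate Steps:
U = 39689
1/(l(-81, -74) + U) = 1/(-231 + 39689) = 1/39458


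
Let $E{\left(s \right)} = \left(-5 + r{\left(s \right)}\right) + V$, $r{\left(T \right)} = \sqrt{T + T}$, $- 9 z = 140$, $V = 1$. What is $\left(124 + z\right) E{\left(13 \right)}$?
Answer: $- \frac{3904}{9} + \frac{976 \sqrt{26}}{9} \approx 119.18$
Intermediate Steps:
$z = - \frac{140}{9}$ ($z = \left(- \frac{1}{9}\right) 140 = - \frac{140}{9} \approx -15.556$)
$r{\left(T \right)} = \sqrt{2} \sqrt{T}$ ($r{\left(T \right)} = \sqrt{2 T} = \sqrt{2} \sqrt{T}$)
$E{\left(s \right)} = -4 + \sqrt{2} \sqrt{s}$ ($E{\left(s \right)} = \left(-5 + \sqrt{2} \sqrt{s}\right) + 1 = -4 + \sqrt{2} \sqrt{s}$)
$\left(124 + z\right) E{\left(13 \right)} = \left(124 - \frac{140}{9}\right) \left(-4 + \sqrt{2} \sqrt{13}\right) = \frac{976 \left(-4 + \sqrt{26}\right)}{9} = - \frac{3904}{9} + \frac{976 \sqrt{26}}{9}$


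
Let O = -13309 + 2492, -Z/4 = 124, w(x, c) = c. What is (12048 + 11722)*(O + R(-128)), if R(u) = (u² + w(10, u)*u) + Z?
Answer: 509985350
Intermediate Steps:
Z = -496 (Z = -4*124 = -496)
R(u) = -496 + 2*u² (R(u) = (u² + u*u) - 496 = (u² + u²) - 496 = 2*u² - 496 = -496 + 2*u²)
O = -10817
(12048 + 11722)*(O + R(-128)) = (12048 + 11722)*(-10817 + (-496 + 2*(-128)²)) = 23770*(-10817 + (-496 + 2*16384)) = 23770*(-10817 + (-496 + 32768)) = 23770*(-10817 + 32272) = 23770*21455 = 509985350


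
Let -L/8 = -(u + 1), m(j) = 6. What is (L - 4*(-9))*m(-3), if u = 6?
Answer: 552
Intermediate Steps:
L = 56 (L = -(-8)*(6 + 1) = -(-8)*7 = -8*(-7) = 56)
(L - 4*(-9))*m(-3) = (56 - 4*(-9))*6 = (56 + 36)*6 = 92*6 = 552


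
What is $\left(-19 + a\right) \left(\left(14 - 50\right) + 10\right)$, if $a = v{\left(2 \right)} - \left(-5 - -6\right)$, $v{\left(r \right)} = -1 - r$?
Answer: $598$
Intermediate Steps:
$a = -4$ ($a = \left(-1 - 2\right) - \left(-5 - -6\right) = \left(-1 - 2\right) - \left(-5 + 6\right) = -3 - 1 = -4$)
$\left(-19 + a\right) \left(\left(14 - 50\right) + 10\right) = \left(-19 - 4\right) \left(\left(14 - 50\right) + 10\right) = - 23 \left(-36 + 10\right) = \left(-23\right) \left(-26\right) = 598$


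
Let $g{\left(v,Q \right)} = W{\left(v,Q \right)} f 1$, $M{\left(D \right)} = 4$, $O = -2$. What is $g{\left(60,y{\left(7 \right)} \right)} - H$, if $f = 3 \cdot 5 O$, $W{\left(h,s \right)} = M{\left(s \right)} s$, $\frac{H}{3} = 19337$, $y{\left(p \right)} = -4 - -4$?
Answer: $-58011$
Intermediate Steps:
$y{\left(p \right)} = 0$ ($y{\left(p \right)} = -4 + 4 = 0$)
$H = 58011$ ($H = 3 \cdot 19337 = 58011$)
$W{\left(h,s \right)} = 4 s$
$f = -30$ ($f = 3 \cdot 5 \left(-2\right) = 15 \left(-2\right) = -30$)
$g{\left(v,Q \right)} = - 120 Q$ ($g{\left(v,Q \right)} = 4 Q \left(-30\right) 1 = - 120 Q 1 = - 120 Q$)
$g{\left(60,y{\left(7 \right)} \right)} - H = \left(-120\right) 0 - 58011 = 0 - 58011 = -58011$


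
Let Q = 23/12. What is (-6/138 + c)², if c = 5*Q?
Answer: 6932689/76176 ≈ 91.009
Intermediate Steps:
Q = 23/12 (Q = 23*(1/12) = 23/12 ≈ 1.9167)
c = 115/12 (c = 5*(23/12) = 115/12 ≈ 9.5833)
(-6/138 + c)² = (-6/138 + 115/12)² = (-6*1/138 + 115/12)² = (-1/23 + 115/12)² = (2633/276)² = 6932689/76176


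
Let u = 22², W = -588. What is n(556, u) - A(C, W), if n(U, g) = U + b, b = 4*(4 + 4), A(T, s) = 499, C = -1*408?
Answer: 89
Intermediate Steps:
C = -408
b = 32 (b = 4*8 = 32)
u = 484
n(U, g) = 32 + U (n(U, g) = U + 32 = 32 + U)
n(556, u) - A(C, W) = (32 + 556) - 1*499 = 588 - 499 = 89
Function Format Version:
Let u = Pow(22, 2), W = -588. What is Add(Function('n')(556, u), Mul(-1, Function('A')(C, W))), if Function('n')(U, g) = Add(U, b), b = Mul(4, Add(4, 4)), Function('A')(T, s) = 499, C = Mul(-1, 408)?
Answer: 89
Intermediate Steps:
C = -408
b = 32 (b = Mul(4, 8) = 32)
u = 484
Function('n')(U, g) = Add(32, U) (Function('n')(U, g) = Add(U, 32) = Add(32, U))
Add(Function('n')(556, u), Mul(-1, Function('A')(C, W))) = Add(Add(32, 556), Mul(-1, 499)) = Add(588, -499) = 89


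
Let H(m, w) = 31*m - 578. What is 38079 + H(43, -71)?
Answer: 38834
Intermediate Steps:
H(m, w) = -578 + 31*m
38079 + H(43, -71) = 38079 + (-578 + 31*43) = 38079 + (-578 + 1333) = 38079 + 755 = 38834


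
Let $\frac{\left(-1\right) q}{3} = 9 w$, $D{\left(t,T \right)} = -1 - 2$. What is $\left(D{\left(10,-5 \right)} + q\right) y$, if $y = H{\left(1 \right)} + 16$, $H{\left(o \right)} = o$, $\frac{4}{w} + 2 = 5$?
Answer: $-663$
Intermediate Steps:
$w = \frac{4}{3}$ ($w = \frac{4}{-2 + 5} = \frac{4}{3} \approx 1.3333$)
$D{\left(t,T \right)} = -3$
$q = -36$ ($q = - 3 \cdot 9 \cdot \frac{4}{3} = \left(-3\right) 12 = -36$)
$y = 17$ ($y = 1 + 16 = 17$)
$\left(D{\left(10,-5 \right)} + q\right) y = \left(-3 - 36\right) 17 = \left(-39\right) 17 = -663$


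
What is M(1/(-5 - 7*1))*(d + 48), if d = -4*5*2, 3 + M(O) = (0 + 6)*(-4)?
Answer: -216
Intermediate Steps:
M(O) = -27 (M(O) = -3 + (0 + 6)*(-4) = -3 + 6*(-4) = -3 - 24 = -27)
d = -40 (d = -20*2 = -40)
M(1/(-5 - 7*1))*(d + 48) = -27*(-40 + 48) = -27*8 = -216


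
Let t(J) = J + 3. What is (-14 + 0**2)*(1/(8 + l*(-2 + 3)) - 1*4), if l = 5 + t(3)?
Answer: 1050/19 ≈ 55.263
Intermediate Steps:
t(J) = 3 + J
l = 11 (l = 5 + (3 + 3) = 5 + 6 = 11)
(-14 + 0**2)*(1/(8 + l*(-2 + 3)) - 1*4) = (-14 + 0**2)*(1/(8 + 11*(-2 + 3)) - 1*4) = (-14 + 0)*(1/(8 + 11*1) - 4) = -14*(1/(8 + 11) - 4) = -14*(1/19 - 4) = -14*(-75/19) = 1050/19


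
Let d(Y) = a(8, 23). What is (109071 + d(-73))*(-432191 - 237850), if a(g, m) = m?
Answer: -73097452854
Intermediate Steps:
d(Y) = 23
(109071 + d(-73))*(-432191 - 237850) = (109071 + 23)*(-432191 - 237850) = 109094*(-670041) = -73097452854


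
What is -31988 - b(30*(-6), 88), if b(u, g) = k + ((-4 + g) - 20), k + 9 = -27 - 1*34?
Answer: -31982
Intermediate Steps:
k = -70 (k = -9 + (-27 - 1*34) = -9 + (-27 - 34) = -9 - 61 = -70)
b(u, g) = -94 + g (b(u, g) = -70 + ((-4 + g) - 20) = -70 + (-24 + g) = -94 + g)
-31988 - b(30*(-6), 88) = -31988 - (-94 + 88) = -31988 - 1*(-6) = -31988 + 6 = -31982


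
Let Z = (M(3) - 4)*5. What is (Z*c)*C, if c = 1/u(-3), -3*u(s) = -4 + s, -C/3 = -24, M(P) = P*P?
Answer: 5400/7 ≈ 771.43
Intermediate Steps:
M(P) = P**2
C = 72 (C = -3*(-24) = 72)
Z = 25 (Z = (3**2 - 4)*5 = (9 - 4)*5 = 5*5 = 25)
u(s) = 4/3 - s/3 (u(s) = -(-4 + s)/3 = 4/3 - s/3)
c = 3/7 (c = 1/(4/3 - 1/3*(-3)) = 1/(4/3 + 1) = 1/(7/3) = 3/7 ≈ 0.42857)
(Z*c)*C = (25*(3/7))*72 = (75/7)*72 = 5400/7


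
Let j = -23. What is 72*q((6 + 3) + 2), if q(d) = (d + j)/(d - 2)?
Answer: -96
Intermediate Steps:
q(d) = (-23 + d)/(-2 + d) (q(d) = (d - 23)/(d - 2) = (-23 + d)/(-2 + d))
72*q((6 + 3) + 2) = 72*((-23 + ((6 + 3) + 2))/(-2 + ((6 + 3) + 2))) = 72*((-23 + (9 + 2))/(-2 + (9 + 2))) = 72*((-23 + 11)/(-2 + 11)) = 72*(-12/9) = 72*((⅑)*(-12)) = 72*(-4/3) = -96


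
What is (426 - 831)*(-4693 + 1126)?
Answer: 1444635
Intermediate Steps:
(426 - 831)*(-4693 + 1126) = -405*(-3567) = 1444635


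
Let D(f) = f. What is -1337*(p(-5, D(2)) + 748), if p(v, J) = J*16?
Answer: -1042860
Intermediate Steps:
p(v, J) = 16*J
-1337*(p(-5, D(2)) + 748) = -1337*(16*2 + 748) = -1337*(32 + 748) = -1337*780 = -1042860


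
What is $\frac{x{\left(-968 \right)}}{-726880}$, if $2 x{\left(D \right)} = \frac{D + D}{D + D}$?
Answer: $- \frac{1}{1453760} \approx -6.8787 \cdot 10^{-7}$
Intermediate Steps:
$x{\left(D \right)} = \frac{1}{2}$ ($x{\left(D \right)} = \frac{\left(D + D\right) \frac{1}{D + D}}{2} = \frac{2 D \frac{1}{2 D}}{2} = \frac{1}{2} \cdot 1 = \frac{1}{2}$)
$\frac{x{\left(-968 \right)}}{-726880} = \frac{1}{2 \left(-726880\right)} = \frac{1}{2} \left(- \frac{1}{726880}\right) = - \frac{1}{1453760}$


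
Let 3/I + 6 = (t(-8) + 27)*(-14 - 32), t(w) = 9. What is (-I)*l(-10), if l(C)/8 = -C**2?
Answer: -400/277 ≈ -1.4440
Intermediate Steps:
I = -1/554 (I = 3/(-6 + (9 + 27)*(-14 - 32)) = 3/(-6 + 36*(-46)) = 3/(-6 - 1656) = 3/(-1662) = 3*(-1/1662) = -1/554 ≈ -0.0018051)
l(C) = -8*C**2 (l(C) = 8*(-C**2) = -8*C**2)
(-I)*l(-10) = (-1*(-1/554))*(-8*(-10)**2) = (-8*100)/554 = (1/554)*(-800) = -400/277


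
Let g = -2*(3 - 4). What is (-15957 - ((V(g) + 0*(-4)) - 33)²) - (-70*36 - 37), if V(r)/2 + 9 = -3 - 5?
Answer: -17889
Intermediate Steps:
g = 2 (g = -2*(-1) = 2)
V(r) = -34 (V(r) = -18 + 2*(-3 - 5) = -18 + 2*(-8) = -18 - 16 = -34)
(-15957 - ((V(g) + 0*(-4)) - 33)²) - (-70*36 - 37) = (-15957 - ((-34 + 0*(-4)) - 33)²) - (-70*36 - 37) = (-15957 - ((-34 + 0) - 33)²) - (-2520 - 37) = (-15957 - (-34 - 33)²) - 1*(-2557) = (-15957 - 1*(-67)²) + 2557 = (-15957 - 1*4489) + 2557 = (-15957 - 4489) + 2557 = -20446 + 2557 = -17889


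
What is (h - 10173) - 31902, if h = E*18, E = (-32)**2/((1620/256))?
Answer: -1762303/45 ≈ -39162.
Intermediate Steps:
E = 65536/405 (E = 1024/((1620*(1/256))) = 1024/(405/64) = 1024*(64/405) = 65536/405 ≈ 161.82)
h = 131072/45 (h = (65536/405)*18 = 131072/45 ≈ 2912.7)
(h - 10173) - 31902 = (131072/45 - 10173) - 31902 = -326713/45 - 31902 = -1762303/45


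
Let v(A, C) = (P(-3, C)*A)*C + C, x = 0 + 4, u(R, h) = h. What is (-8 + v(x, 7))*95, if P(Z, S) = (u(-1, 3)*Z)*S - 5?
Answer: -180975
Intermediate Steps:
x = 4
P(Z, S) = -5 + 3*S*Z (P(Z, S) = (3*Z)*S - 5 = 3*S*Z - 5 = -5 + 3*S*Z)
v(A, C) = C + A*C*(-5 - 9*C) (v(A, C) = ((-5 + 3*C*(-3))*A)*C + C = ((-5 - 9*C)*A)*C + C = (A*(-5 - 9*C))*C + C = A*C*(-5 - 9*C) + C = C + A*C*(-5 - 9*C))
(-8 + v(x, 7))*95 = (-8 + 7*(1 - 1*4*(5 + 9*7)))*95 = (-8 + 7*(1 - 1*4*(5 + 63)))*95 = (-8 + 7*(1 - 1*4*68))*95 = (-8 + 7*(1 - 272))*95 = (-8 + 7*(-271))*95 = (-8 - 1897)*95 = -1905*95 = -180975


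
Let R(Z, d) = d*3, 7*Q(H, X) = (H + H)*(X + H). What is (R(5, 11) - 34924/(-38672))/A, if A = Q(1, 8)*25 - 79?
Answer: -2294425/995804 ≈ -2.3041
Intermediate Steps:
Q(H, X) = 2*H*(H + X)/7 (Q(H, X) = ((H + H)*(X + H))/7 = ((2*H)*(H + X))/7 = (2*H*(H + X))/7 = 2*H*(H + X)/7)
R(Z, d) = 3*d
A = -103/7 (A = ((2/7)*1*(1 + 8))*25 - 79 = ((2/7)*1*9)*25 - 79 = (18/7)*25 - 79 = 450/7 - 79 = -103/7 ≈ -14.714)
(R(5, 11) - 34924/(-38672))/A = (3*11 - 34924/(-38672))/(-103/7) = (33 - 34924*(-1/38672))*(-7/103) = (33 + 8731/9668)*(-7/103) = (327775/9668)*(-7/103) = -2294425/995804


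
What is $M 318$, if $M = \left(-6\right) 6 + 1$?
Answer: $-11130$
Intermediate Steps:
$M = -35$ ($M = -36 + 1 = -35$)
$M 318 = \left(-35\right) 318 = -11130$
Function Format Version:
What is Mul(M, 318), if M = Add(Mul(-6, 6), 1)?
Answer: -11130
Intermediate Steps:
M = -35 (M = Add(-36, 1) = -35)
Mul(M, 318) = Mul(-35, 318) = -11130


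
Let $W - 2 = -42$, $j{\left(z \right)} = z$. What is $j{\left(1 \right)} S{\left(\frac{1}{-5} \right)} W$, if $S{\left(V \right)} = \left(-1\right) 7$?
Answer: $280$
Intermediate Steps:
$W = -40$ ($W = 2 - 42 = -40$)
$S{\left(V \right)} = -7$
$j{\left(1 \right)} S{\left(\frac{1}{-5} \right)} W = 1 \left(-7\right) \left(-40\right) = \left(-7\right) \left(-40\right) = 280$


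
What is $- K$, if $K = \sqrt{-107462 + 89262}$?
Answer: $- 10 i \sqrt{182} \approx - 134.91 i$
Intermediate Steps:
$K = 10 i \sqrt{182}$ ($K = \sqrt{-18200} = 10 i \sqrt{182} \approx 134.91 i$)
$- K = - 10 i \sqrt{182}$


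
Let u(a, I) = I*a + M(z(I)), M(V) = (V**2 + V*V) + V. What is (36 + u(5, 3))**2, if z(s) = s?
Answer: 5184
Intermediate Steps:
M(V) = V + 2*V**2 (M(V) = (V**2 + V**2) + V = 2*V**2 + V = V + 2*V**2)
u(a, I) = I*a + I*(1 + 2*I)
(36 + u(5, 3))**2 = (36 + 3*(1 + 5 + 2*3))**2 = (36 + 3*(1 + 5 + 6))**2 = (36 + 3*12)**2 = (36 + 36)**2 = 72**2 = 5184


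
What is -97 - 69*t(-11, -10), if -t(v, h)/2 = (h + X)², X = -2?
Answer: 19775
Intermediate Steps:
t(v, h) = -2*(-2 + h)² (t(v, h) = -2*(h - 2)² = -2*(-2 + h)²)
-97 - 69*t(-11, -10) = -97 - (-138)*(-2 - 10)² = -97 - (-138)*(-12)² = -97 - (-138)*144 = -97 - 69*(-288) = -97 + 19872 = 19775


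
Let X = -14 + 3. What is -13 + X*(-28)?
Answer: 295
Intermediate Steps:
X = -11
-13 + X*(-28) = -13 - 11*(-28) = -13 + 308 = 295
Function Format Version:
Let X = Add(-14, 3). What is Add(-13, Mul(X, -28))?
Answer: 295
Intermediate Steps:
X = -11
Add(-13, Mul(X, -28)) = Add(-13, Mul(-11, -28)) = Add(-13, 308) = 295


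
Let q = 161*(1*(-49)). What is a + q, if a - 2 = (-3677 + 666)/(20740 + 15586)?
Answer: -286506173/36326 ≈ -7887.1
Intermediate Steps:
q = -7889 (q = 161*(-49) = -7889)
a = 69641/36326 (a = 2 + (-3677 + 666)/(20740 + 15586) = 2 - 3011/36326 = 69641/36326 ≈ 1.9171)
a + q = 69641/36326 - 7889 = -286506173/36326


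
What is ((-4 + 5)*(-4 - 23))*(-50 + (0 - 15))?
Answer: 1755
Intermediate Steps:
((-4 + 5)*(-4 - 23))*(-50 + (0 - 15)) = (1*(-27))*(-50 - 15) = -27*(-65) = 1755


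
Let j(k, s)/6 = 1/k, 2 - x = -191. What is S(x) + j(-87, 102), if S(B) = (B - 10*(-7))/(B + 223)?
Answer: 6795/12064 ≈ 0.56325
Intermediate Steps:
x = 193 (x = 2 - 1*(-191) = 2 + 191 = 193)
S(B) = (70 + B)/(223 + B) (S(B) = (B + 70)/(223 + B) = (70 + B)/(223 + B))
j(k, s) = 6/k
S(x) + j(-87, 102) = (70 + 193)/(223 + 193) + 6/(-87) = 263/416 + 6*(-1/87) = (1/416)*263 - 2/29 = 263/416 - 2/29 = 6795/12064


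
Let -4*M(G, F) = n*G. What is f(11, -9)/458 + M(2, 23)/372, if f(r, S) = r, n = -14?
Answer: 3649/85188 ≈ 0.042835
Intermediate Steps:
M(G, F) = 7*G/2 (M(G, F) = -(-7)*G/2 = 7*G/2)
f(11, -9)/458 + M(2, 23)/372 = 11/458 + ((7/2)*2)/372 = 11*(1/458) + 7*(1/372) = 11/458 + 7/372 = 3649/85188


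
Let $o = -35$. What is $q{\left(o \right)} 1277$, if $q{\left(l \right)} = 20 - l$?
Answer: $70235$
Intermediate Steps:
$q{\left(o \right)} 1277 = \left(20 - -35\right) 1277 = \left(20 + 35\right) 1277 = 55 \cdot 1277 = 70235$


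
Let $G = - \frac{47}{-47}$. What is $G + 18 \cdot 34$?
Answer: $613$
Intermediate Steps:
$G = 1$ ($G = \left(-47\right) \left(- \frac{1}{47}\right) = 1$)
$G + 18 \cdot 34 = 1 + 18 \cdot 34 = 1 + 612 = 613$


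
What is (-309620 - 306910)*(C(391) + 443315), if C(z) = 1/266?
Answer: -36351160902615/133 ≈ -2.7332e+11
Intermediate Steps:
C(z) = 1/266
(-309620 - 306910)*(C(391) + 443315) = (-309620 - 306910)*(1/266 + 443315) = -616530*117921791/266 = -36351160902615/133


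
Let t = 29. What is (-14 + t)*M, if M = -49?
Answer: -735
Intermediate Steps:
(-14 + t)*M = (-14 + 29)*(-49) = 15*(-49) = -735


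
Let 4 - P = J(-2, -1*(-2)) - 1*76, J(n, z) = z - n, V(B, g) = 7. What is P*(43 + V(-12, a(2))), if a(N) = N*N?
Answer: 3800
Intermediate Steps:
a(N) = N**2
P = 76 (P = 4 - ((-1*(-2) - 1*(-2)) - 1*76) = 4 - ((2 + 2) - 76) = 4 - (4 - 76) = 4 - 1*(-72) = 4 + 72 = 76)
P*(43 + V(-12, a(2))) = 76*(43 + 7) = 76*50 = 3800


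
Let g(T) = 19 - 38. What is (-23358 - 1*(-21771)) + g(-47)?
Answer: -1606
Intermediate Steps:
g(T) = -19
(-23358 - 1*(-21771)) + g(-47) = (-23358 - 1*(-21771)) - 19 = (-23358 + 21771) - 19 = -1587 - 19 = -1606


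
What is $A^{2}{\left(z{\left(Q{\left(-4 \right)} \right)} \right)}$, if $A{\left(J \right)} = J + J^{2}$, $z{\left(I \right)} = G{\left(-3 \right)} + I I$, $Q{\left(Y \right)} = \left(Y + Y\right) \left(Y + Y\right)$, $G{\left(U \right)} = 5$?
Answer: $282989844579204$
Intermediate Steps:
$Q{\left(Y \right)} = 4 Y^{2}$ ($Q{\left(Y \right)} = 2 Y 2 Y = 4 Y^{2}$)
$z{\left(I \right)} = 5 + I^{2}$ ($z{\left(I \right)} = 5 + I I = 5 + I^{2}$)
$A^{2}{\left(z{\left(Q{\left(-4 \right)} \right)} \right)} = \left(\left(5 + \left(4 \left(-4\right)^{2}\right)^{2}\right) \left(1 + \left(5 + \left(4 \left(-4\right)^{2}\right)^{2}\right)\right)\right)^{2} = \left(\left(5 + \left(4 \cdot 16\right)^{2}\right) \left(1 + \left(5 + \left(4 \cdot 16\right)^{2}\right)\right)\right)^{2} = \left(\left(5 + 64^{2}\right) \left(1 + \left(5 + 64^{2}\right)\right)\right)^{2} = \left(\left(5 + 4096\right) \left(1 + \left(5 + 4096\right)\right)\right)^{2} = \left(4101 \left(1 + 4101\right)\right)^{2} = \left(4101 \cdot 4102\right)^{2} = 16822302^{2} = 282989844579204$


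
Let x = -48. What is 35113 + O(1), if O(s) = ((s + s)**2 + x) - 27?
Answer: 35042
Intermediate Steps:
O(s) = -75 + 4*s**2 (O(s) = ((s + s)**2 - 48) - 27 = ((2*s)**2 - 48) - 27 = (4*s**2 - 48) - 27 = (-48 + 4*s**2) - 27 = -75 + 4*s**2)
35113 + O(1) = 35113 + (-75 + 4*1**2) = 35113 + (-75 + 4*1) = 35113 + (-75 + 4) = 35113 - 71 = 35042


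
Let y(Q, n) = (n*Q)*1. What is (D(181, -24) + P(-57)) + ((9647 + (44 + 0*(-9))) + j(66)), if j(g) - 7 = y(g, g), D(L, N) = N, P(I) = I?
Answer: 13973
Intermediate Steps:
y(Q, n) = Q*n (y(Q, n) = (Q*n)*1 = Q*n)
j(g) = 7 + g**2 (j(g) = 7 + g*g = 7 + g**2)
(D(181, -24) + P(-57)) + ((9647 + (44 + 0*(-9))) + j(66)) = (-24 - 57) + ((9647 + (44 + 0*(-9))) + (7 + 66**2)) = -81 + ((9647 + (44 + 0)) + (7 + 4356)) = -81 + ((9647 + 44) + 4363) = -81 + (9691 + 4363) = -81 + 14054 = 13973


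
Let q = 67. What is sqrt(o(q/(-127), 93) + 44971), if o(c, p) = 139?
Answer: sqrt(45110) ≈ 212.39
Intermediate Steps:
sqrt(o(q/(-127), 93) + 44971) = sqrt(139 + 44971) = sqrt(45110)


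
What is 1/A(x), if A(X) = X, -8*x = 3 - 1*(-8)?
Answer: -8/11 ≈ -0.72727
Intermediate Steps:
x = -11/8 (x = -(3 - 1*(-8))/8 = -(3 + 8)/8 = -1/8*11 = -11/8 ≈ -1.3750)
1/A(x) = 1/(-11/8) = -8/11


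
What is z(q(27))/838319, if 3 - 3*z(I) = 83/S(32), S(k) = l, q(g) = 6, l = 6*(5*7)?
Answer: 547/528140970 ≈ 1.0357e-6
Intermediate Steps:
l = 210 (l = 6*35 = 210)
S(k) = 210
z(I) = 547/630 (z(I) = 1 - 83/(3*210) = 1 - ⅓*83/210 = 1 - 83/630 = 547/630)
z(q(27))/838319 = (547/630)/838319 = (547/630)*(1/838319) = 547/528140970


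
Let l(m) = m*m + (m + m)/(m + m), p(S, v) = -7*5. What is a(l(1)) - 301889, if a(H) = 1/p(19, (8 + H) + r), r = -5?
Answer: -10566116/35 ≈ -3.0189e+5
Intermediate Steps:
p(S, v) = -35
l(m) = 1 + m² (l(m) = m² + (2*m)/((2*m)) = m² + (2*m)*(1/(2*m)) = m² + 1 = 1 + m²)
a(H) = -1/35 (a(H) = 1/(-35) = -1/35)
a(l(1)) - 301889 = -1/35 - 301889 = -10566116/35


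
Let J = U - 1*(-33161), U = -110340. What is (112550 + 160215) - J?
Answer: 349944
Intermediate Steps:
J = -77179 (J = -110340 - 1*(-33161) = -110340 + 33161 = -77179)
(112550 + 160215) - J = (112550 + 160215) - 1*(-77179) = 272765 + 77179 = 349944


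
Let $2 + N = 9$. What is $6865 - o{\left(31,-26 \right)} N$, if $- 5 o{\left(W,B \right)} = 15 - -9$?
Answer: $\frac{34493}{5} \approx 6898.6$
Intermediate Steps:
$N = 7$ ($N = -2 + 9 = 7$)
$o{\left(W,B \right)} = - \frac{24}{5}$ ($o{\left(W,B \right)} = - \frac{15 - -9}{5} = - \frac{15 + 9}{5} = \left(- \frac{1}{5}\right) 24 = - \frac{24}{5}$)
$6865 - o{\left(31,-26 \right)} N = 6865 - \left(- \frac{24}{5}\right) 7 = 6865 - - \frac{168}{5} = 6865 + \frac{168}{5} = \frac{34493}{5}$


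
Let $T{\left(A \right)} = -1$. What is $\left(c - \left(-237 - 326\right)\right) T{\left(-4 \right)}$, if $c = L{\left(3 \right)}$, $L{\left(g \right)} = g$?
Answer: $-566$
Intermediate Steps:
$c = 3$
$\left(c - \left(-237 - 326\right)\right) T{\left(-4 \right)} = \left(3 - \left(-237 - 326\right)\right) \left(-1\right) = \left(3 - -563\right) \left(-1\right) = \left(3 + 563\right) \left(-1\right) = 566 \left(-1\right) = -566$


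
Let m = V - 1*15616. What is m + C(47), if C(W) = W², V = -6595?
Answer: -20002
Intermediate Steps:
m = -22211 (m = -6595 - 1*15616 = -6595 - 15616 = -22211)
m + C(47) = -22211 + 47² = -22211 + 2209 = -20002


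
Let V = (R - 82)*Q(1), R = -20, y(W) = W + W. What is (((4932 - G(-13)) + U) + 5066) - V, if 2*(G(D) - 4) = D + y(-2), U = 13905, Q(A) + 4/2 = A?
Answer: 47611/2 ≈ 23806.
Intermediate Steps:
y(W) = 2*W
Q(A) = -2 + A
G(D) = 2 + D/2 (G(D) = 4 + (D + 2*(-2))/2 = 4 + (D - 4)/2 = 4 + (-4 + D)/2 = 4 + (-2 + D/2) = 2 + D/2)
V = 102 (V = (-20 - 82)*(-2 + 1) = -102*(-1) = 102)
(((4932 - G(-13)) + U) + 5066) - V = (((4932 - (2 + (½)*(-13))) + 13905) + 5066) - 1*102 = (((4932 - (2 - 13/2)) + 13905) + 5066) - 102 = (((4932 - 1*(-9/2)) + 13905) + 5066) - 102 = (((4932 + 9/2) + 13905) + 5066) - 102 = ((9873/2 + 13905) + 5066) - 102 = (37683/2 + 5066) - 102 = 47815/2 - 102 = 47611/2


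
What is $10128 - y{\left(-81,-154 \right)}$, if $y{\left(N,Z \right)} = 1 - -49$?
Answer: $10078$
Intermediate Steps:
$y{\left(N,Z \right)} = 50$ ($y{\left(N,Z \right)} = 1 + 49 = 50$)
$10128 - y{\left(-81,-154 \right)} = 10128 - 50 = 10078$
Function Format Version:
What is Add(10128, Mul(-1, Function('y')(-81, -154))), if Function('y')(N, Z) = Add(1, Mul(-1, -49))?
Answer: 10078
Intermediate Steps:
Function('y')(N, Z) = 50 (Function('y')(N, Z) = Add(1, 49) = 50)
Add(10128, Mul(-1, Function('y')(-81, -154))) = Add(10128, Mul(-1, 50)) = Add(10128, -50) = 10078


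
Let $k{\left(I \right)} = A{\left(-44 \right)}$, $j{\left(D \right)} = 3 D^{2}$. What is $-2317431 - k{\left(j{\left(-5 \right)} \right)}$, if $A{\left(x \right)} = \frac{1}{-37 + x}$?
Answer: $- \frac{187711910}{81} \approx -2.3174 \cdot 10^{6}$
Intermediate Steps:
$k{\left(I \right)} = - \frac{1}{81}$ ($k{\left(I \right)} = \frac{1}{-37 - 44} = \frac{1}{-81} = - \frac{1}{81}$)
$-2317431 - k{\left(j{\left(-5 \right)} \right)} = -2317431 - - \frac{1}{81} = -2317431 + \frac{1}{81} = - \frac{187711910}{81}$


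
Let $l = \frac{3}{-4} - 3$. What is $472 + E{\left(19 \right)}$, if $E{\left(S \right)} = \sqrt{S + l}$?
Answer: $472 + \frac{\sqrt{61}}{2} \approx 475.91$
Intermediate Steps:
$l = - \frac{15}{4}$ ($l = 3 \left(- \frac{1}{4}\right) - 3 = - \frac{3}{4} - 3 = - \frac{15}{4} \approx -3.75$)
$E{\left(S \right)} = \sqrt{- \frac{15}{4} + S}$ ($E{\left(S \right)} = \sqrt{S - \frac{15}{4}} = \sqrt{- \frac{15}{4} + S}$)
$472 + E{\left(19 \right)} = 472 + \frac{\sqrt{-15 + 4 \cdot 19}}{2} = 472 + \frac{\sqrt{-15 + 76}}{2} = 472 + \frac{\sqrt{61}}{2}$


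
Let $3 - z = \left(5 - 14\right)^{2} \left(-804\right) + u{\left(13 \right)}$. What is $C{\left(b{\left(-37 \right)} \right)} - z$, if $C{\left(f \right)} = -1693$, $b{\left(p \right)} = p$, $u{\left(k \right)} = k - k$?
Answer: $-66820$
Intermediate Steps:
$u{\left(k \right)} = 0$
$z = 65127$ ($z = 3 - \left(\left(5 - 14\right)^{2} \left(-804\right) + 0\right) = 3 - \left(\left(-9\right)^{2} \left(-804\right) + 0\right) = 3 - \left(81 \left(-804\right) + 0\right) = 3 - \left(-65124 + 0\right) = 3 - -65124 = 3 + 65124 = 65127$)
$C{\left(b{\left(-37 \right)} \right)} - z = -1693 - 65127 = -66820$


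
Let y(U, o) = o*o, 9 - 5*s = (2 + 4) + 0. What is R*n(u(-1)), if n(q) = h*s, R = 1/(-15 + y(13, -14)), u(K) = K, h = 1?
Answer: 3/905 ≈ 0.0033149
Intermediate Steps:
s = ⅗ (s = 9/5 - ((2 + 4) + 0)/5 = 9/5 - (6 + 0)/5 = 9/5 - ⅕*6 = 9/5 - 6/5 = ⅗ ≈ 0.60000)
y(U, o) = o²
R = 1/181 (R = 1/(-15 + (-14)²) = 1/(-15 + 196) = 1/181 ≈ 0.0055249)
n(q) = ⅗ (n(q) = 1*(⅗) = ⅗)
R*n(u(-1)) = (1/181)*(⅗) = 3/905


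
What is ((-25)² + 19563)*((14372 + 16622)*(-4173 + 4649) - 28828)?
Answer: 297254491408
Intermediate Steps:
((-25)² + 19563)*((14372 + 16622)*(-4173 + 4649) - 28828) = (625 + 19563)*(30994*476 - 28828) = 20188*(14753144 - 28828) = 20188*14724316 = 297254491408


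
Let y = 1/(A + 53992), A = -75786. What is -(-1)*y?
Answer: -1/21794 ≈ -4.5884e-5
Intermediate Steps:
y = -1/21794 (y = 1/(-75786 + 53992) = 1/(-21794) = -1/21794 ≈ -4.5884e-5)
-(-1)*y = -(-1)*(-1)/21794 = -1*1/21794 = -1/21794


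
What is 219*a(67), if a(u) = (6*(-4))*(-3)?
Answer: 15768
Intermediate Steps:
a(u) = 72 (a(u) = -24*(-3) = 72)
219*a(67) = 219*72 = 15768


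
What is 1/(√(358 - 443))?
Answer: -I*√85/85 ≈ -0.10847*I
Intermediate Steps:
1/(√(358 - 443)) = 1/(√(-85)) = 1/(I*√85) = -I*√85/85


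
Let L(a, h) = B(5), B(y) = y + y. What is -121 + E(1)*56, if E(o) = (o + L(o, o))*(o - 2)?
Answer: -737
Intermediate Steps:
B(y) = 2*y
L(a, h) = 10 (L(a, h) = 2*5 = 10)
E(o) = (-2 + o)*(10 + o) (E(o) = (o + 10)*(o - 2) = (10 + o)*(-2 + o) = (-2 + o)*(10 + o))
-121 + E(1)*56 = -121 + (-20 + 1² + 8*1)*56 = -121 + (-20 + 1 + 8)*56 = -121 - 11*56 = -121 - 616 = -737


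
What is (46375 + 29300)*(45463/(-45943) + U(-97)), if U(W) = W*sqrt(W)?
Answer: -3440412525/45943 - 7340475*I*sqrt(97) ≈ -74884.0 - 7.2295e+7*I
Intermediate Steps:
U(W) = W**(3/2)
(46375 + 29300)*(45463/(-45943) + U(-97)) = (46375 + 29300)*(45463/(-45943) + (-97)**(3/2)) = 75675*(45463*(-1/45943) - 97*I*sqrt(97)) = 75675*(-45463/45943 - 97*I*sqrt(97)) = -3440412525/45943 - 7340475*I*sqrt(97)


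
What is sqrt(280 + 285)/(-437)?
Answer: -sqrt(565)/437 ≈ -0.054393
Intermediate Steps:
sqrt(280 + 285)/(-437) = sqrt(565)*(-1/437) = -sqrt(565)/437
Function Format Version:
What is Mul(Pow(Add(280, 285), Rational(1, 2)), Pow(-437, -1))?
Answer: Mul(Rational(-1, 437), Pow(565, Rational(1, 2))) ≈ -0.054393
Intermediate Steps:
Mul(Pow(Add(280, 285), Rational(1, 2)), Pow(-437, -1)) = Mul(Pow(565, Rational(1, 2)), Rational(-1, 437)) = Mul(Rational(-1, 437), Pow(565, Rational(1, 2)))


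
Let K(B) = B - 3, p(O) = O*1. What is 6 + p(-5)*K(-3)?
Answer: 36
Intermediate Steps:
p(O) = O
K(B) = -3 + B
6 + p(-5)*K(-3) = 6 - 5*(-3 - 3) = 6 - 5*(-6) = 6 + 30 = 36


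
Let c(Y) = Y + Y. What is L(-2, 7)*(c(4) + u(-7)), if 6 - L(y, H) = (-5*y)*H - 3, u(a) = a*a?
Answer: -3477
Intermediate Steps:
u(a) = a²
L(y, H) = 9 + 5*H*y (L(y, H) = 6 - ((-5*y)*H - 3) = 6 - (-5*H*y - 3) = 6 - (-3 - 5*H*y) = 6 + (3 + 5*H*y) = 9 + 5*H*y)
c(Y) = 2*Y
L(-2, 7)*(c(4) + u(-7)) = (9 + 5*7*(-2))*(2*4 + (-7)²) = (9 - 70)*(8 + 49) = -61*57 = -3477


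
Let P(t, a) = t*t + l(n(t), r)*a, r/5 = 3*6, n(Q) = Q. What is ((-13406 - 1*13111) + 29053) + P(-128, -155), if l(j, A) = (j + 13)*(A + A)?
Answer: 3227420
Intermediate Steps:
r = 90 (r = 5*(3*6) = 5*18 = 90)
l(j, A) = 2*A*(13 + j) (l(j, A) = (13 + j)*(2*A) = 2*A*(13 + j))
P(t, a) = t**2 + a*(2340 + 180*t) (P(t, a) = t*t + (2*90*(13 + t))*a = t**2 + (2340 + 180*t)*a = t**2 + a*(2340 + 180*t))
((-13406 - 1*13111) + 29053) + P(-128, -155) = ((-13406 - 1*13111) + 29053) + ((-128)**2 + 180*(-155)*(13 - 128)) = ((-13406 - 13111) + 29053) + (16384 + 180*(-155)*(-115)) = (-26517 + 29053) + (16384 + 3208500) = 2536 + 3224884 = 3227420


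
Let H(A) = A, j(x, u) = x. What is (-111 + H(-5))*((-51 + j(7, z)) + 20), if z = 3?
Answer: 2784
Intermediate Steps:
(-111 + H(-5))*((-51 + j(7, z)) + 20) = (-111 - 5)*((-51 + 7) + 20) = -116*(-44 + 20) = -116*(-24) = 2784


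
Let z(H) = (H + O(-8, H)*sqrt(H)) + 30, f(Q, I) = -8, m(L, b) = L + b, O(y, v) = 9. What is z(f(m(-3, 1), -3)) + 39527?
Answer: 39549 + 18*I*sqrt(2) ≈ 39549.0 + 25.456*I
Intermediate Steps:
z(H) = 30 + H + 9*sqrt(H) (z(H) = (H + 9*sqrt(H)) + 30 = 30 + H + 9*sqrt(H))
z(f(m(-3, 1), -3)) + 39527 = (30 - 8 + 9*sqrt(-8)) + 39527 = (30 - 8 + 9*(2*I*sqrt(2))) + 39527 = (30 - 8 + 18*I*sqrt(2)) + 39527 = (22 + 18*I*sqrt(2)) + 39527 = 39549 + 18*I*sqrt(2)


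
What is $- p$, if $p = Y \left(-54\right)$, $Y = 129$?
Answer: $6966$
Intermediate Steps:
$p = -6966$ ($p = 129 \left(-54\right) = -6966$)
$- p = \left(-1\right) \left(-6966\right) = 6966$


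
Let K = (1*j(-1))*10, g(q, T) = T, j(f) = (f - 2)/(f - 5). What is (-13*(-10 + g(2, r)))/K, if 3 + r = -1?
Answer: 182/5 ≈ 36.400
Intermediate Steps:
r = -4 (r = -3 - 1 = -4)
j(f) = (-2 + f)/(-5 + f)
K = 5 (K = (1*((-2 - 1)/(-5 - 1)))*10 = (1*(-3/(-6)))*10 = (1*(-⅙*(-3)))*10 = (1*(½))*10 = (½)*10 = 5)
(-13*(-10 + g(2, r)))/K = -13*(-10 - 4)/5 = -13*(-14)*(⅕) = 182*(⅕) = 182/5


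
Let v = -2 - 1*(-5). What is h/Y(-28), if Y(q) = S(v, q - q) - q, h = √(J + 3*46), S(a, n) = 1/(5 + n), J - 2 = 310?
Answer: 25*√2/47 ≈ 0.75224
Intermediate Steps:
J = 312 (J = 2 + 310 = 312)
v = 3 (v = -2 + 5 = 3)
h = 15*√2 (h = √(312 + 3*46) = √(312 + 138) = √450 = 15*√2 ≈ 21.213)
Y(q) = ⅕ - q (Y(q) = 1/(5 + (q - q)) - q = 1/(5 + 0) - q = 1/5 - q = ⅕ - q)
h/Y(-28) = (15*√2)/(⅕ - 1*(-28)) = (15*√2)/(⅕ + 28) = (15*√2)/(141/5) = (15*√2)*(5/141) = 25*√2/47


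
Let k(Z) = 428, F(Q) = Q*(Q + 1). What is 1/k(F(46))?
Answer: 1/428 ≈ 0.0023364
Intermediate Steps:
F(Q) = Q*(1 + Q)
1/k(F(46)) = 1/428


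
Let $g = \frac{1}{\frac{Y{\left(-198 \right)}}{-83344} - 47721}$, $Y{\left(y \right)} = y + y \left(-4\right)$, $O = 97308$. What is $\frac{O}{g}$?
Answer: $- \frac{48377397363543}{10418} \approx -4.6436 \cdot 10^{9}$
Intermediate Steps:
$Y{\left(y \right)} = - 3 y$ ($Y{\left(y \right)} = y - 4 y = - 3 y$)
$g = - \frac{41672}{1988629809}$ ($g = \frac{1}{\frac{\left(-3\right) \left(-198\right)}{-83344} - 47721} = \frac{1}{594 \left(- \frac{1}{83344}\right) - 47721} = \frac{1}{- \frac{297}{41672} - 47721} = \frac{1}{- \frac{1988629809}{41672}} = - \frac{41672}{1988629809} \approx -2.0955 \cdot 10^{-5}$)
$\frac{O}{g} = \frac{97308}{- \frac{41672}{1988629809}} = 97308 \left(- \frac{1988629809}{41672}\right) = - \frac{48377397363543}{10418}$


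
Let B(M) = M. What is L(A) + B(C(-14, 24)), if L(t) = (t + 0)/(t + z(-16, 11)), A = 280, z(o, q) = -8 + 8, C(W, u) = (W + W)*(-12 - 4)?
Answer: 449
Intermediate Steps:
C(W, u) = -32*W (C(W, u) = (2*W)*(-16) = -32*W)
z(o, q) = 0
L(t) = 1 (L(t) = (t + 0)/(t + 0) = t/t = 1)
L(A) + B(C(-14, 24)) = 1 - 32*(-14) = 1 + 448 = 449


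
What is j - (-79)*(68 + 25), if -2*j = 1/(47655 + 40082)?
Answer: 1289207477/175474 ≈ 7347.0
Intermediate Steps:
j = -1/175474 (j = -1/(2*(47655 + 40082)) = -½/87737 = -½*1/87737 = -1/175474 ≈ -5.6989e-6)
j - (-79)*(68 + 25) = -1/175474 - (-79)*(68 + 25) = -1/175474 - (-79)*93 = -1/175474 - 1*(-7347) = -1/175474 + 7347 = 1289207477/175474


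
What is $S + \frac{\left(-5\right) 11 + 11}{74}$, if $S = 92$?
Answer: $\frac{3382}{37} \approx 91.405$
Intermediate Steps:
$S + \frac{\left(-5\right) 11 + 11}{74} = 92 + \frac{\left(-5\right) 11 + 11}{74} = 92 + \frac{-55 + 11}{74} = 92 + \frac{1}{74} \left(-44\right) = 92 - \frac{22}{37} = \frac{3382}{37}$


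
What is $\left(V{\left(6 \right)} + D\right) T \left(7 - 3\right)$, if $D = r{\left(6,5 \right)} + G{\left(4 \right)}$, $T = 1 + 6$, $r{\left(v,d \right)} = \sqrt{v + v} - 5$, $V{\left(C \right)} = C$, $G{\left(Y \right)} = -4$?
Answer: $-84 + 56 \sqrt{3} \approx 12.995$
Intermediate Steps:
$r{\left(v,d \right)} = -5 + \sqrt{2} \sqrt{v}$ ($r{\left(v,d \right)} = \sqrt{2 v} - 5 = \sqrt{2} \sqrt{v} - 5 = -5 + \sqrt{2} \sqrt{v}$)
$T = 7$
$D = -9 + 2 \sqrt{3}$ ($D = \left(-5 + \sqrt{2} \sqrt{6}\right) - 4 = \left(-5 + 2 \sqrt{3}\right) - 4 = -9 + 2 \sqrt{3} \approx -5.5359$)
$\left(V{\left(6 \right)} + D\right) T \left(7 - 3\right) = \left(6 - \left(9 - 2 \sqrt{3}\right)\right) 7 \left(7 - 3\right) = \left(-3 + 2 \sqrt{3}\right) 7 \cdot 4 = \left(-3 + 2 \sqrt{3}\right) 28 = -84 + 56 \sqrt{3}$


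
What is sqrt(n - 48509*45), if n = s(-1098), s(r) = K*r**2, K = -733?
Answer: 3*I*sqrt(98432293) ≈ 29764.0*I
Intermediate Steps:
s(r) = -733*r**2
n = -883707732 (n = -733*(-1098)**2 = -733*1205604 = -883707732)
sqrt(n - 48509*45) = sqrt(-883707732 - 48509*45) = sqrt(-883707732 - 2182905) = sqrt(-885890637) = 3*I*sqrt(98432293)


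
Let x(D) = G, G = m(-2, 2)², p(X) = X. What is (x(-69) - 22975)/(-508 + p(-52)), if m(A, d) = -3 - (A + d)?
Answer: 11483/280 ≈ 41.011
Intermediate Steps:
m(A, d) = -3 - A - d (m(A, d) = -3 + (-A - d) = -3 - A - d)
G = 9 (G = (-3 - 1*(-2) - 1*2)² = (-3 + 2 - 2)² = (-3)² = 9)
x(D) = 9
(x(-69) - 22975)/(-508 + p(-52)) = (9 - 22975)/(-508 - 52) = -22966/(-560) = -22966*(-1/560) = 11483/280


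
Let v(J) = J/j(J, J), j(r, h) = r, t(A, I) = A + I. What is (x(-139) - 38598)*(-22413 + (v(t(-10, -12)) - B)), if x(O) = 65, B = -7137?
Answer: 588591575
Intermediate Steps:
v(J) = 1 (v(J) = J/J = 1)
(x(-139) - 38598)*(-22413 + (v(t(-10, -12)) - B)) = (65 - 38598)*(-22413 + (1 - 1*(-7137))) = -38533*(-22413 + (1 + 7137)) = -38533*(-22413 + 7138) = -38533*(-15275) = 588591575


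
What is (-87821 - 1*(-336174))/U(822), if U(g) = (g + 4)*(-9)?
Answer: -35479/1062 ≈ -33.408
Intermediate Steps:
U(g) = -36 - 9*g (U(g) = (4 + g)*(-9) = -36 - 9*g)
(-87821 - 1*(-336174))/U(822) = (-87821 - 1*(-336174))/(-36 - 9*822) = (-87821 + 336174)/(-36 - 7398) = 248353/(-7434) = 248353*(-1/7434) = -35479/1062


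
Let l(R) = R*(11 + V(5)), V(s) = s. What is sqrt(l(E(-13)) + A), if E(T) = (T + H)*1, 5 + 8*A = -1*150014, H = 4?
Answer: I*sqrt(302342)/4 ≈ 137.46*I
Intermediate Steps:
A = -150019/8 (A = -5/8 + (-1*150014)/8 = -5/8 + (1/8)*(-150014) = -5/8 - 75007/4 = -150019/8 ≈ -18752.)
E(T) = 4 + T (E(T) = (T + 4)*1 = (4 + T)*1 = 4 + T)
l(R) = 16*R (l(R) = R*(11 + 5) = R*16 = 16*R)
sqrt(l(E(-13)) + A) = sqrt(16*(4 - 13) - 150019/8) = sqrt(16*(-9) - 150019/8) = sqrt(-144 - 150019/8) = sqrt(-151171/8) = I*sqrt(302342)/4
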